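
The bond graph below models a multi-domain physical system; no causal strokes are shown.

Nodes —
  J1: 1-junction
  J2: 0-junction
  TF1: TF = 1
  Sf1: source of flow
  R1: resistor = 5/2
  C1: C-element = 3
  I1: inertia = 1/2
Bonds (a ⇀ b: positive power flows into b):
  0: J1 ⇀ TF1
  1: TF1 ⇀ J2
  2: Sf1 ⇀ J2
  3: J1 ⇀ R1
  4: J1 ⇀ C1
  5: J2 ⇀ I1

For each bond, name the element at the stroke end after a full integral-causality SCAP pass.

bond 2 stroke→Sf1  (source Sf1 imposes f)
bond 4 stroke→J1  (C1 integral (e out))
bond 5 stroke→I1  (I1 outputs flow p/I1)
bond 1 stroke→J2  (J2: last free bond brings effort in)
bond 0 stroke→TF1  (through TF1, causality passes straight; one stroke at TF1)
bond 3 stroke→J1  (J1 flow already set via bond 0)

bond 0 stroke at TF1
bond 1 stroke at J2
bond 2 stroke at Sf1
bond 3 stroke at J1
bond 4 stroke at J1
bond 5 stroke at I1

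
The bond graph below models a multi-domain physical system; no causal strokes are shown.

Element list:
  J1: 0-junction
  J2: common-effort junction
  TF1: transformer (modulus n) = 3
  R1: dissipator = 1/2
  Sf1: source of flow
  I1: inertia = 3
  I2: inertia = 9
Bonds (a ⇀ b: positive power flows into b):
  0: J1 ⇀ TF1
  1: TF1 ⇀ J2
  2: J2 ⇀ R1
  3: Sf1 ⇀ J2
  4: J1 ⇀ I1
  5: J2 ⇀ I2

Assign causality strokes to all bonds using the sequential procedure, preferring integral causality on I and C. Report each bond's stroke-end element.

β0 stroke at J1
β1 stroke at TF1
β2 stroke at J2
β3 stroke at Sf1
β4 stroke at I1
β5 stroke at I2

#3 stroke at Sf1  (Sf1 (Sf) sets flow on bond)
#4 stroke at I1  (prefer integral on I1)
#0 stroke at J1  (J1 needs exactly one e-in)
#1 stroke at TF1  (TF1 one-in-one-out from 0)
#5 stroke at I2  (I2 integral (f out))
#2 stroke at J2  (only one effort-in slot at J2)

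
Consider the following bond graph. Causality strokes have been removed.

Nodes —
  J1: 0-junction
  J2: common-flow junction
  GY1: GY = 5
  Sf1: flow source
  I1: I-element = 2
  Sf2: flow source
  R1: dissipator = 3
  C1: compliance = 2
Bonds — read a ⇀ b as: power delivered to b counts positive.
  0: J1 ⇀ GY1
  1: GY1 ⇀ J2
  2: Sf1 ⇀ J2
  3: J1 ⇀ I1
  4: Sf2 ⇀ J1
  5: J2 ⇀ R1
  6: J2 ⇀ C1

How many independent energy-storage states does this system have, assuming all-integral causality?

#2 |Sf1  (Sf1 (Sf) sets flow on bond)
#4 |Sf2  (Sf2 fixes flow; stroke at Sf2)
#1 |J2  (J2: bond 2 brought flow, rest push out)
#5 |J2  (J2: bond 2 brought flow, rest push out)
#6 |J2  (1-jn J2 has f-setter on 2)
#0 |J1  (GY GY1: same side as bond 1)
#3 |I1  (J1: bond 0 brought effort, rest push out)

2  (C1, I1 all integral)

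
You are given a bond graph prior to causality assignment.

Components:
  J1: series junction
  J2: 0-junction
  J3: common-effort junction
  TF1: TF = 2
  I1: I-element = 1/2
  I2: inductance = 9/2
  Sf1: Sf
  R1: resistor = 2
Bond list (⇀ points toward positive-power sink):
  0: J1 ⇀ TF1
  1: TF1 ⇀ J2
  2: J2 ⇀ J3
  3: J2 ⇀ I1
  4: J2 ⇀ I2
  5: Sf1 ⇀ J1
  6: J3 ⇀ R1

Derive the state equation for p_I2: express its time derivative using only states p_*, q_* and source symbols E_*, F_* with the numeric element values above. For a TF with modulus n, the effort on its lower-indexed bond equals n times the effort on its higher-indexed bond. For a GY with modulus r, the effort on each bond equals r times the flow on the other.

dp_I2/dt = 4*F_Sf1 - 4*p_I1 - 4*p_I2/9

#5 |Sf1  (Sf1 (Sf) sets flow on bond)
#0 |J1  (1-jn J1 has f-setter on 5)
#1 |TF1  (TF TF1: opposite of bond 0)
#3 |I1  (prefer integral on I1)
#4 |I2  (I2 integral (f out))
#2 |J2  (only one effort-in slot at J2)
#6 |J3  (J3: last free bond brings effort in)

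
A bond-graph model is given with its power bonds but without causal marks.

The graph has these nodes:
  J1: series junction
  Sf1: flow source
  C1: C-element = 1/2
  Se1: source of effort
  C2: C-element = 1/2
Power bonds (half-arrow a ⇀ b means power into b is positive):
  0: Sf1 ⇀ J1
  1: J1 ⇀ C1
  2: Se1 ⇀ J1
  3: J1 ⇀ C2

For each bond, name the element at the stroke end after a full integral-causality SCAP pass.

b0 stroke at Sf1  (Sf1 fixes flow; stroke at Sf1)
b2 stroke at J1  (Se1: effort source, stroke at far end)
b1 stroke at J1  (J1: bond 0 brought flow, rest push out)
b3 stroke at J1  (common-f at J1 fixed by 0)

#0 stroke at Sf1
#1 stroke at J1
#2 stroke at J1
#3 stroke at J1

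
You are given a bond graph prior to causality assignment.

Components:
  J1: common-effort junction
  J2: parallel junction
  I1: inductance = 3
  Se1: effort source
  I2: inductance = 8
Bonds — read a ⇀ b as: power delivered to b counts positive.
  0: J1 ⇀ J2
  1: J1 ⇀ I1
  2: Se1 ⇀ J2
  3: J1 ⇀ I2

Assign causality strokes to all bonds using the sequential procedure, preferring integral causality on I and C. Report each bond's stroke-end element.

bond 2 →J2  (Se1 fixes effort; stroke away)
bond 0 →J1  (common-e at J2 fixed by 2)
bond 1 →I1  (J1 effort already set via bond 0)
bond 3 →I2  (0-jn J1 has e-setter on 0)

β0 stroke→J1
β1 stroke→I1
β2 stroke→J2
β3 stroke→I2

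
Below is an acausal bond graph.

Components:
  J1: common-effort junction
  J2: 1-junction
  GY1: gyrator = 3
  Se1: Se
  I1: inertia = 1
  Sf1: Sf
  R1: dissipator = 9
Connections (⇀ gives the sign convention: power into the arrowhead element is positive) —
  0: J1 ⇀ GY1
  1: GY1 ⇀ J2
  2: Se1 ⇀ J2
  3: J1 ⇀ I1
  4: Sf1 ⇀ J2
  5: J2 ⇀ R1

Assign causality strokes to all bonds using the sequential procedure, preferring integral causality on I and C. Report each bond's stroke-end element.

β2 stroke at J2  (Se1 fixes effort; stroke away)
β4 stroke at Sf1  (source Sf1 imposes f)
β1 stroke at J2  (J2: bond 4 brought flow, rest push out)
β5 stroke at J2  (J2: bond 4 brought flow, rest push out)
β0 stroke at J1  (GY GY1: same side as bond 1)
β3 stroke at I1  (0-jn J1 has e-setter on 0)

β0 stroke→J1
β1 stroke→J2
β2 stroke→J2
β3 stroke→I1
β4 stroke→Sf1
β5 stroke→J2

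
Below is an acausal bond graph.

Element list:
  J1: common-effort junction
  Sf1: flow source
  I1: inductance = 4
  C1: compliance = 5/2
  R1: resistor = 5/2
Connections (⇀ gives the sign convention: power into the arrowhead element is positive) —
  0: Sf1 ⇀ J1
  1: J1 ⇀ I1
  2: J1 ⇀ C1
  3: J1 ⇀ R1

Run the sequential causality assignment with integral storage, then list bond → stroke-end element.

β0 →Sf1  (source Sf1 imposes f)
β1 →I1  (I1 integral (f out))
β2 →J1  (C1 integral (e out))
β3 →R1  (common-e at J1 fixed by 2)

bond 0 →Sf1
bond 1 →I1
bond 2 →J1
bond 3 →R1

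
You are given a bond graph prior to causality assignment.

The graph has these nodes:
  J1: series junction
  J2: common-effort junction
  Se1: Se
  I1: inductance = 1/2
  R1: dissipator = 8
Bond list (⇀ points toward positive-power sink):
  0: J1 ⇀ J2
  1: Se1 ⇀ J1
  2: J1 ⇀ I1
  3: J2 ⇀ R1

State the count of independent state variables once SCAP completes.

1  (I1 all integral)

#1 stroke→J1  (Se1 (Se) sets effort on bond)
#2 stroke→I1  (I1 outputs flow p/I1)
#0 stroke→J1  (J1: bond 2 brought flow, rest push out)
#3 stroke→J2  (closing 0-jn rule on J2)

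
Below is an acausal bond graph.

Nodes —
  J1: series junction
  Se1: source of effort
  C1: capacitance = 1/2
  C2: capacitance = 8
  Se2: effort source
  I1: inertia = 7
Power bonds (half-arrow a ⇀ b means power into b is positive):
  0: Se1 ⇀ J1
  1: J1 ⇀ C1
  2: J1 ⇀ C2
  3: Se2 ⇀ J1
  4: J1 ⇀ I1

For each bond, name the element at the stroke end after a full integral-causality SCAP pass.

β0 →J1  (source Se1 imposes e)
β3 →J1  (Se2 fixes effort; stroke away)
β1 →J1  (C1 outputs effort q/C1)
β2 →J1  (prefer integral on C2)
β4 →I1  (closing 1-jn rule on J1)

#0 |J1
#1 |J1
#2 |J1
#3 |J1
#4 |I1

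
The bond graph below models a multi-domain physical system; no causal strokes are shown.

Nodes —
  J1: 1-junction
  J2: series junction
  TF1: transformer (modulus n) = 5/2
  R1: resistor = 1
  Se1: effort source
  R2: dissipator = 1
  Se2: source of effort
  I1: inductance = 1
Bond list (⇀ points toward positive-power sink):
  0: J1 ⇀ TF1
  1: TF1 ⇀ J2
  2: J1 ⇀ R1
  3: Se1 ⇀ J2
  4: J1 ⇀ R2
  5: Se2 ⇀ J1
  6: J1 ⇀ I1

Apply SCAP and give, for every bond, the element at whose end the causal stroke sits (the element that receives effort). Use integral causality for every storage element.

#3 stroke→J2  (Se1 fixes effort; stroke away)
#5 stroke→J1  (Se2 (Se) sets effort on bond)
#1 stroke→TF1  (only one flow-in slot at J2)
#0 stroke→J1  (through TF1, causality passes straight; one stroke at TF1)
#6 stroke→I1  (I1 integral (f out))
#2 stroke→J1  (J1 flow already set via bond 6)
#4 stroke→J1  (1-jn J1 has f-setter on 6)

#0 →J1
#1 →TF1
#2 →J1
#3 →J2
#4 →J1
#5 →J1
#6 →I1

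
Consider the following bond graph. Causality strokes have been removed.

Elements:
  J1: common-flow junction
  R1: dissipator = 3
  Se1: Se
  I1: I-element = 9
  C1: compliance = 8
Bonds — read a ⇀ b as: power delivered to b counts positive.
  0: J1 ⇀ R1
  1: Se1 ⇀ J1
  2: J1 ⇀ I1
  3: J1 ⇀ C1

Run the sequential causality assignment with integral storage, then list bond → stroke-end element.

β1 stroke→J1  (Se1 (Se) sets effort on bond)
β2 stroke→I1  (I1 integral (f out))
β0 stroke→J1  (1-jn J1 has f-setter on 2)
β3 stroke→J1  (1-jn J1 has f-setter on 2)

bond 0 stroke at J1
bond 1 stroke at J1
bond 2 stroke at I1
bond 3 stroke at J1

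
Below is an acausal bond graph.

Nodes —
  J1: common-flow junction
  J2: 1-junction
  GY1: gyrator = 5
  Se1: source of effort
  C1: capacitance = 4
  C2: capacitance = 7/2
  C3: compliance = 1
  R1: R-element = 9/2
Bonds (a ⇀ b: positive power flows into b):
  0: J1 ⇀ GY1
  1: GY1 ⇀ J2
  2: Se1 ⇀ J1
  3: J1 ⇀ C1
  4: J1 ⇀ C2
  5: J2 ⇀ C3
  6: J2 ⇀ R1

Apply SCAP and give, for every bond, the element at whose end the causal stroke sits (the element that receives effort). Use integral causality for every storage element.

bond 2 stroke→J1  (Se1 fixes effort; stroke away)
bond 3 stroke→J1  (C1: C, integral causality)
bond 4 stroke→J1  (C2 outputs effort q/C2)
bond 0 stroke→GY1  (J1 needs exactly one f-in)
bond 1 stroke→GY1  (through GY1, causality inverts; strokes same side of GY1)
bond 5 stroke→J2  (common-f at J2 fixed by 1)
bond 6 stroke→J2  (J2 flow already set via bond 1)

#0 |GY1
#1 |GY1
#2 |J1
#3 |J1
#4 |J1
#5 |J2
#6 |J2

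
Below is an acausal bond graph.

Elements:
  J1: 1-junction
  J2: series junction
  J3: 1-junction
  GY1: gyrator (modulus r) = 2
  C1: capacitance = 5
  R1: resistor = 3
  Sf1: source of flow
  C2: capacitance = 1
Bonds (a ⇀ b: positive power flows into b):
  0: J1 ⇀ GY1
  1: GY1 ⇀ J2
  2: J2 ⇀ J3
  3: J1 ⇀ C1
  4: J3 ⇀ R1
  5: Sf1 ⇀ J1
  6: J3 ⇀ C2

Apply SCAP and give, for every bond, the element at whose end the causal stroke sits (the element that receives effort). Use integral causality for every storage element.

#5 →Sf1  (Sf1 (Sf) sets flow on bond)
#0 →J1  (common-f at J1 fixed by 5)
#3 →J1  (common-f at J1 fixed by 5)
#1 →J2  (through GY1, causality inverts; strokes same side of GY1)
#2 →J3  (only one flow-in slot at J2)
#6 →J3  (C2 outputs effort q/C2)
#4 →R1  (J3 needs exactly one f-in)

b0 →J1
b1 →J2
b2 →J3
b3 →J1
b4 →R1
b5 →Sf1
b6 →J3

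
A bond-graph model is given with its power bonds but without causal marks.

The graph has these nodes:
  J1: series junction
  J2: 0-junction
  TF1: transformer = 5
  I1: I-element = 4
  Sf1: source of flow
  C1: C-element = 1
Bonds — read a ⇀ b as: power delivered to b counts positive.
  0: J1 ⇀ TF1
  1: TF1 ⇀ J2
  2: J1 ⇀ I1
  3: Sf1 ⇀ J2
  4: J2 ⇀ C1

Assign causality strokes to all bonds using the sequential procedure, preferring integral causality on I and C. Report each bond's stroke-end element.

#3 →Sf1  (source Sf1 imposes f)
#2 →I1  (I1 integral (f out))
#0 →J1  (J1 flow already set via bond 2)
#1 →TF1  (TF1: transformer flips bond 0)
#4 →J2  (J2 needs exactly one e-in)

b0 stroke→J1
b1 stroke→TF1
b2 stroke→I1
b3 stroke→Sf1
b4 stroke→J2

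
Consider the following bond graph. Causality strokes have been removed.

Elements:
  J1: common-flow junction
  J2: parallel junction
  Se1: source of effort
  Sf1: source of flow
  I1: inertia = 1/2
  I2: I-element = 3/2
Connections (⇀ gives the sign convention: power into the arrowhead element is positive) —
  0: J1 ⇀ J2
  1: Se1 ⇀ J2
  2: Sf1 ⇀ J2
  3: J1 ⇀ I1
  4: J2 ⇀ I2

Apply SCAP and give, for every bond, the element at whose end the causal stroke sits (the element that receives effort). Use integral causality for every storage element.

b0 |J1
b1 |J2
b2 |Sf1
b3 |I1
b4 |I2

bond 1 stroke at J2  (Se1 fixes effort; stroke away)
bond 2 stroke at Sf1  (Sf1: flow source, stroke at near end)
bond 0 stroke at J1  (J2 effort already set via bond 1)
bond 4 stroke at I2  (0-jn J2 has e-setter on 1)
bond 3 stroke at I1  (only one flow-in slot at J1)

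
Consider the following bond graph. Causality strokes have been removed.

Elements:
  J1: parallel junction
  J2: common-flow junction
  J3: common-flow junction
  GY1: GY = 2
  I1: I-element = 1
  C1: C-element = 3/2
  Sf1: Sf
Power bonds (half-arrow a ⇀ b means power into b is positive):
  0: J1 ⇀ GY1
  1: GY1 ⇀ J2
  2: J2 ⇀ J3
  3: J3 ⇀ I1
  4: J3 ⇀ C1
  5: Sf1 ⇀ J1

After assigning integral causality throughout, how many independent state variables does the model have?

b5 stroke→Sf1  (Sf1 (Sf) sets flow on bond)
b0 stroke→J1  (only one effort-in slot at J1)
b1 stroke→J2  (GY GY1: same side as bond 0)
b2 stroke→J3  (only one flow-in slot at J2)
b3 stroke→I1  (prefer integral on I1)
b4 stroke→J3  (J3: bond 3 brought flow, rest push out)

2  (C1, I1 all integral)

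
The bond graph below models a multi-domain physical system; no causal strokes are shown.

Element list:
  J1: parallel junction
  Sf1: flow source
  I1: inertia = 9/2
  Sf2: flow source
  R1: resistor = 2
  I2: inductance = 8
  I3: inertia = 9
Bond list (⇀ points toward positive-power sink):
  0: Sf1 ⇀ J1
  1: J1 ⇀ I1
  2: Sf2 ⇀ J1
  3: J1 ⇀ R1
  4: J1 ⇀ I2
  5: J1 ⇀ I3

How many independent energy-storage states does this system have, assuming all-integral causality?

3  (I1, I2, I3 all integral)

bond 0 |Sf1  (source Sf1 imposes f)
bond 2 |Sf2  (Sf2: flow source, stroke at near end)
bond 1 |I1  (I1 outputs flow p/I1)
bond 4 |I2  (I2 integral (f out))
bond 5 |I3  (prefer integral on I3)
bond 3 |J1  (closing 0-jn rule on J1)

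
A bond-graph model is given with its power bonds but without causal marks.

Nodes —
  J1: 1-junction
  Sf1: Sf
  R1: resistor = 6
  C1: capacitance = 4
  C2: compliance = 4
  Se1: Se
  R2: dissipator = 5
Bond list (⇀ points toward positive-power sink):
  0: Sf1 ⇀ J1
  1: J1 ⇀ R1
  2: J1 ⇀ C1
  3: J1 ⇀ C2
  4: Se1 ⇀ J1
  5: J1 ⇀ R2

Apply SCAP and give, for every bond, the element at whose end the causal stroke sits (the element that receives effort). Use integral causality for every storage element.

#0 stroke→Sf1  (source Sf1 imposes f)
#4 stroke→J1  (Se1: effort source, stroke at far end)
#1 stroke→J1  (J1: bond 0 brought flow, rest push out)
#2 stroke→J1  (J1: bond 0 brought flow, rest push out)
#3 stroke→J1  (J1: bond 0 brought flow, rest push out)
#5 stroke→J1  (1-jn J1 has f-setter on 0)

β0 |Sf1
β1 |J1
β2 |J1
β3 |J1
β4 |J1
β5 |J1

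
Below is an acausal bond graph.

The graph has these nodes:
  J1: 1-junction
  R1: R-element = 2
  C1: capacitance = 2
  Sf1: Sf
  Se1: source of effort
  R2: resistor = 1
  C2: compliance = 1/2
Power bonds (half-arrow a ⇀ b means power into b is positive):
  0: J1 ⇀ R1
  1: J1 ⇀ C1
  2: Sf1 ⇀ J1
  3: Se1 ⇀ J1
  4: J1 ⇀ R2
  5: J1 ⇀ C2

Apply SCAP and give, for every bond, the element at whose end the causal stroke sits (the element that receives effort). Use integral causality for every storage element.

β2 |Sf1  (Sf1 (Sf) sets flow on bond)
β3 |J1  (Se1 (Se) sets effort on bond)
β0 |J1  (1-jn J1 has f-setter on 2)
β1 |J1  (common-f at J1 fixed by 2)
β4 |J1  (1-jn J1 has f-setter on 2)
β5 |J1  (common-f at J1 fixed by 2)

b0 stroke→J1
b1 stroke→J1
b2 stroke→Sf1
b3 stroke→J1
b4 stroke→J1
b5 stroke→J1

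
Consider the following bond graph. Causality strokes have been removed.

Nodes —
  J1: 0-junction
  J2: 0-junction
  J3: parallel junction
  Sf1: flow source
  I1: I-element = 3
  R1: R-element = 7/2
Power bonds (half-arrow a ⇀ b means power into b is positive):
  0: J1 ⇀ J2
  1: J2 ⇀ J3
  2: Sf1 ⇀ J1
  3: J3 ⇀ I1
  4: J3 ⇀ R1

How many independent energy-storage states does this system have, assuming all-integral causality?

bond 2 →Sf1  (Sf1: flow source, stroke at near end)
bond 0 →J1  (closing 0-jn rule on J1)
bond 1 →J2  (J2: last free bond brings effort in)
bond 3 →I1  (I1 integral (f out))
bond 4 →J3  (J3 needs exactly one e-in)

1  (I1 all integral)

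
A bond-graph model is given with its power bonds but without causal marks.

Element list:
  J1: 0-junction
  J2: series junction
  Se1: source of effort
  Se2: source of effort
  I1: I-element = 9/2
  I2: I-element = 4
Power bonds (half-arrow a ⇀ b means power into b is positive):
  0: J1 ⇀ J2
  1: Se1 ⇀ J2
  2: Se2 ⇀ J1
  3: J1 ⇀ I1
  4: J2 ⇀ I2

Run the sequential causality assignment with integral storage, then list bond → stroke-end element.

β1 stroke at J2  (source Se1 imposes e)
β2 stroke at J1  (Se2: effort source, stroke at far end)
β0 stroke at J2  (common-e at J1 fixed by 2)
β3 stroke at I1  (J1: bond 2 brought effort, rest push out)
β4 stroke at I2  (closing 1-jn rule on J2)

bond 0 →J2
bond 1 →J2
bond 2 →J1
bond 3 →I1
bond 4 →I2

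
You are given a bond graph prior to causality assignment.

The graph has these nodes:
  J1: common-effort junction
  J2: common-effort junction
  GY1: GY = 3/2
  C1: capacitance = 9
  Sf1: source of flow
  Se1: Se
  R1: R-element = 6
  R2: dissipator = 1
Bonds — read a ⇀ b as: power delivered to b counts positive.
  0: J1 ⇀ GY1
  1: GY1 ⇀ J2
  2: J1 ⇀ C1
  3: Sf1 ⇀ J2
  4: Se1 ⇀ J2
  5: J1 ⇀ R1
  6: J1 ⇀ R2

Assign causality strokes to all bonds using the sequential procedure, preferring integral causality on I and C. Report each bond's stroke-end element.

#0 →GY1
#1 →GY1
#2 →J1
#3 →Sf1
#4 →J2
#5 →R1
#6 →R2

β3 stroke→Sf1  (source Sf1 imposes f)
β4 stroke→J2  (Se1 fixes effort; stroke away)
β1 stroke→GY1  (J2 effort already set via bond 4)
β0 stroke→GY1  (GY1 both-in/both-out from 1)
β2 stroke→J1  (C1 outputs effort q/C1)
β5 stroke→R1  (0-jn J1 has e-setter on 2)
β6 stroke→R2  (0-jn J1 has e-setter on 2)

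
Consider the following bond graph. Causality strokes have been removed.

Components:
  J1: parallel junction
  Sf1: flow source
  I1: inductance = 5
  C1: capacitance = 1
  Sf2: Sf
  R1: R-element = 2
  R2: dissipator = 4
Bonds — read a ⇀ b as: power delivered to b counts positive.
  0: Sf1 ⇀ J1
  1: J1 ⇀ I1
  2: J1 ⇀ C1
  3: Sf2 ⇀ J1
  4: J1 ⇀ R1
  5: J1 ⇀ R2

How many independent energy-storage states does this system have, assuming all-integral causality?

2  (C1, I1 all integral)

#0 →Sf1  (Sf1: flow source, stroke at near end)
#3 →Sf2  (Sf2: flow source, stroke at near end)
#1 →I1  (I1 integral (f out))
#2 →J1  (prefer integral on C1)
#4 →R1  (J1 effort already set via bond 2)
#5 →R2  (J1 effort already set via bond 2)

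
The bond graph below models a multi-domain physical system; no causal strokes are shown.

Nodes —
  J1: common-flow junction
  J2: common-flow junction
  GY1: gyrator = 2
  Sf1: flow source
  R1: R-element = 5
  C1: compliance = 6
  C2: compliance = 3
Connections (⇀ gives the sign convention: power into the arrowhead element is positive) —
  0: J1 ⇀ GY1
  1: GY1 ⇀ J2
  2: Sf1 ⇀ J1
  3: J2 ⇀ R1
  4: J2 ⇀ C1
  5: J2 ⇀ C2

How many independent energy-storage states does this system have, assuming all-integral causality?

2  (C1, C2 all integral)

β2 |Sf1  (source Sf1 imposes f)
β0 |J1  (J1: bond 2 brought flow, rest push out)
β1 |J2  (through GY1, causality inverts; strokes same side of GY1)
β4 |J2  (prefer integral on C1)
β5 |J2  (prefer integral on C2)
β3 |R1  (J2: last free bond brings flow in)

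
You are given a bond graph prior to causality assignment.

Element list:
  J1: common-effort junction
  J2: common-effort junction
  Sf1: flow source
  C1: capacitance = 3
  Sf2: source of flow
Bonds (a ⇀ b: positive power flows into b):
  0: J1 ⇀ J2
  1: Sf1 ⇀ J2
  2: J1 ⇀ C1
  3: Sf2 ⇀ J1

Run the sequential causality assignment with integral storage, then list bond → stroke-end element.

b1 stroke at Sf1  (source Sf1 imposes f)
b3 stroke at Sf2  (Sf2: flow source, stroke at near end)
b0 stroke at J2  (closing 0-jn rule on J2)
b2 stroke at J1  (only one effort-in slot at J1)

#0 stroke→J2
#1 stroke→Sf1
#2 stroke→J1
#3 stroke→Sf2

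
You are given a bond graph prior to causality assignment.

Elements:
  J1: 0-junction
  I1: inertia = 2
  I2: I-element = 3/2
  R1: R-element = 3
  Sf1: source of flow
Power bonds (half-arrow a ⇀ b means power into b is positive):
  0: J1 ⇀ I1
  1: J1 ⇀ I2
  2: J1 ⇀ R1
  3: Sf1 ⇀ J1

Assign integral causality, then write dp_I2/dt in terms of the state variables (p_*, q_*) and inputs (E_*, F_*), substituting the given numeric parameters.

dp_I2/dt = 3*F_Sf1 - 3*p_I1/2 - 2*p_I2

b3 |Sf1  (source Sf1 imposes f)
b0 |I1  (I1 integral (f out))
b1 |I2  (prefer integral on I2)
b2 |J1  (closing 0-jn rule on J1)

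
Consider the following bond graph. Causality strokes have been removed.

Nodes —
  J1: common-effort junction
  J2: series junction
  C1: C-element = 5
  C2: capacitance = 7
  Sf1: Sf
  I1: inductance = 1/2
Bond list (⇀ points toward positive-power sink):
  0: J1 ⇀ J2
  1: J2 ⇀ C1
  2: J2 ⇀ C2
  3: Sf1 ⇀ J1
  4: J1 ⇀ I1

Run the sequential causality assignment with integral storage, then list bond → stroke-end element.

b0 stroke→J1
b1 stroke→J2
b2 stroke→J2
b3 stroke→Sf1
b4 stroke→I1

#3 stroke→Sf1  (Sf1 fixes flow; stroke at Sf1)
#1 stroke→J2  (C1 integral (e out))
#2 stroke→J2  (C2: C, integral causality)
#0 stroke→J1  (only one flow-in slot at J2)
#4 stroke→I1  (J1 effort already set via bond 0)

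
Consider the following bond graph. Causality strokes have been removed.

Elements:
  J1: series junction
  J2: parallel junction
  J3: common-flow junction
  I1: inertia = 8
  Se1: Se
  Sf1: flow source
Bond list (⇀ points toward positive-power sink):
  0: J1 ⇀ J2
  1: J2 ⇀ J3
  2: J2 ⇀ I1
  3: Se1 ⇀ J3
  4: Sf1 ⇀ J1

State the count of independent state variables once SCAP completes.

β3 →J3  (Se1 fixes effort; stroke away)
β4 →Sf1  (Sf1 fixes flow; stroke at Sf1)
β0 →J1  (J1: bond 4 brought flow, rest push out)
β1 →J2  (only one flow-in slot at J3)
β2 →I1  (J2: bond 1 brought effort, rest push out)

1  (I1 all integral)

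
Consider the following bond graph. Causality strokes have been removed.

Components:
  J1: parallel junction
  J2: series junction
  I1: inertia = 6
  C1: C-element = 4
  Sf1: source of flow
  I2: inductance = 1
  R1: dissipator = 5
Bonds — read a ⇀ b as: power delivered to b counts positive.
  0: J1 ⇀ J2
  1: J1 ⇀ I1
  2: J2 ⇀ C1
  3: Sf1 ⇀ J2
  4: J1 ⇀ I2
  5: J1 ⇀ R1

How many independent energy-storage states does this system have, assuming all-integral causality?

β3 stroke at Sf1  (Sf1 (Sf) sets flow on bond)
β0 stroke at J2  (J2 flow already set via bond 3)
β2 stroke at J2  (J2: bond 3 brought flow, rest push out)
β1 stroke at I1  (prefer integral on I1)
β4 stroke at I2  (I2 integral (f out))
β5 stroke at J1  (only one effort-in slot at J1)

3  (C1, I1, I2 all integral)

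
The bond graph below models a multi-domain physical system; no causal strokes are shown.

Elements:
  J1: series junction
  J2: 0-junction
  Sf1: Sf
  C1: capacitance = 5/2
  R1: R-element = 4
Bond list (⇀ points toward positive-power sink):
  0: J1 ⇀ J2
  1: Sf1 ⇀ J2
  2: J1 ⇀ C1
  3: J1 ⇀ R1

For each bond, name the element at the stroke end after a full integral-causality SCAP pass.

b1 stroke at Sf1  (Sf1: flow source, stroke at near end)
b0 stroke at J2  (only one effort-in slot at J2)
b2 stroke at J1  (1-jn J1 has f-setter on 0)
b3 stroke at J1  (1-jn J1 has f-setter on 0)

β0 stroke at J2
β1 stroke at Sf1
β2 stroke at J1
β3 stroke at J1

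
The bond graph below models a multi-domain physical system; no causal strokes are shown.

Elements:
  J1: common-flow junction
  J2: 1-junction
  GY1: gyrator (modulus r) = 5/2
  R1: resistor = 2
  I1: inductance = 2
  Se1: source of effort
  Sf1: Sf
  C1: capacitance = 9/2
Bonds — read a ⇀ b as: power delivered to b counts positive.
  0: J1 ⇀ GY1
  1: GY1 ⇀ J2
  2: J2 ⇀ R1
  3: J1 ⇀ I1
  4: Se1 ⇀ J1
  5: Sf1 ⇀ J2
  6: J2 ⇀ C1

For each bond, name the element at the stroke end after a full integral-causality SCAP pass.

#0 stroke at J1
#1 stroke at J2
#2 stroke at J2
#3 stroke at I1
#4 stroke at J1
#5 stroke at Sf1
#6 stroke at J2

β4 stroke→J1  (source Se1 imposes e)
β5 stroke→Sf1  (Sf1 (Sf) sets flow on bond)
β1 stroke→J2  (J2 flow already set via bond 5)
β2 stroke→J2  (J2 flow already set via bond 5)
β6 stroke→J2  (J2: bond 5 brought flow, rest push out)
β0 stroke→J1  (through GY1, causality inverts; strokes same side of GY1)
β3 stroke→I1  (J1 needs exactly one f-in)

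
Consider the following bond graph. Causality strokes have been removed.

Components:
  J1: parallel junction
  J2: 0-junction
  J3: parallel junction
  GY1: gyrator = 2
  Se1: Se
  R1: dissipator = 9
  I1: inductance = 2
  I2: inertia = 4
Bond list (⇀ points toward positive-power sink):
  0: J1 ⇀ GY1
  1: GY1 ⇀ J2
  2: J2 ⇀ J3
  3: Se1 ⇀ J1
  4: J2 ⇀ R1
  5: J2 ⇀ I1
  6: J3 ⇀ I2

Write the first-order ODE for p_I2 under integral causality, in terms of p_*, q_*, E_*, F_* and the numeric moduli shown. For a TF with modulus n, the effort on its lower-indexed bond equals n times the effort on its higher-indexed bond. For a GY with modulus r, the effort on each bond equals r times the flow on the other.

b3 stroke→J1  (source Se1 imposes e)
b0 stroke→GY1  (J1: bond 3 brought effort, rest push out)
b1 stroke→GY1  (through GY1, causality inverts; strokes same side of GY1)
b5 stroke→I1  (I1: I, integral causality)
b6 stroke→I2  (I2 outputs flow p/I2)
b2 stroke→J3  (J3 needs exactly one e-in)
b4 stroke→J2  (only one effort-in slot at J2)

dp_I2/dt = 9*E_Se1/2 - 9*p_I1/2 - 9*p_I2/4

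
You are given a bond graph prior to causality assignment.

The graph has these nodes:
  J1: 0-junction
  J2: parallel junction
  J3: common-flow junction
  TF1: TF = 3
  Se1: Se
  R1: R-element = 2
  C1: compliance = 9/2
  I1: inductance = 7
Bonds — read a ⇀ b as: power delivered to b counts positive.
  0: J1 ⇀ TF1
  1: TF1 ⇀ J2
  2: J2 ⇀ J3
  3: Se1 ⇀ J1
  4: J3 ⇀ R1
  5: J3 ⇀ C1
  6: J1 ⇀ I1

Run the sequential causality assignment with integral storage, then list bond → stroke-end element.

b3 |J1  (Se1: effort source, stroke at far end)
b0 |TF1  (0-jn J1 has e-setter on 3)
b6 |I1  (common-e at J1 fixed by 3)
b1 |J2  (TF1: transformer flips bond 0)
b2 |J3  (0-jn J2 has e-setter on 1)
b5 |J3  (C1 outputs effort q/C1)
b4 |R1  (J3: last free bond brings flow in)

#0 →TF1
#1 →J2
#2 →J3
#3 →J1
#4 →R1
#5 →J3
#6 →I1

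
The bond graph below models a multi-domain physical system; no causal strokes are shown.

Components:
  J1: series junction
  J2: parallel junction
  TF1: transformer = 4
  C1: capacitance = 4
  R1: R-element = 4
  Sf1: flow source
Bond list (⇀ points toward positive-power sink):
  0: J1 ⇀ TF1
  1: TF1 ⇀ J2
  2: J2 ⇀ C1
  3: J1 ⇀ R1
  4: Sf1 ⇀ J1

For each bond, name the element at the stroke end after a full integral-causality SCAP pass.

#4 stroke at Sf1  (Sf1 fixes flow; stroke at Sf1)
#0 stroke at J1  (J1 flow already set via bond 4)
#3 stroke at J1  (J1: bond 4 brought flow, rest push out)
#1 stroke at TF1  (through TF1, causality passes straight; one stroke at TF1)
#2 stroke at J2  (J2 needs exactly one e-in)

bond 0 stroke→J1
bond 1 stroke→TF1
bond 2 stroke→J2
bond 3 stroke→J1
bond 4 stroke→Sf1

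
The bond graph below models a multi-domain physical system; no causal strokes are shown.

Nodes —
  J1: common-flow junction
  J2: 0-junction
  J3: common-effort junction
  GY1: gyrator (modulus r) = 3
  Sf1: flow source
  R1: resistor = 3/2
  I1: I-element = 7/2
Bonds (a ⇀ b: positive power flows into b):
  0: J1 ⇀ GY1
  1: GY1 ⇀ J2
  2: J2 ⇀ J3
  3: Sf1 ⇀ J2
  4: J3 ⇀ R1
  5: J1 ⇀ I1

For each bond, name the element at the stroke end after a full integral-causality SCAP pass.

β3 →Sf1  (source Sf1 imposes f)
β5 →I1  (prefer integral on I1)
β0 →J1  (J1: bond 5 brought flow, rest push out)
β1 →J2  (GY1 both-in/both-out from 0)
β2 →J3  (J2 effort already set via bond 1)
β4 →R1  (J3 effort already set via bond 2)

b0 stroke→J1
b1 stroke→J2
b2 stroke→J3
b3 stroke→Sf1
b4 stroke→R1
b5 stroke→I1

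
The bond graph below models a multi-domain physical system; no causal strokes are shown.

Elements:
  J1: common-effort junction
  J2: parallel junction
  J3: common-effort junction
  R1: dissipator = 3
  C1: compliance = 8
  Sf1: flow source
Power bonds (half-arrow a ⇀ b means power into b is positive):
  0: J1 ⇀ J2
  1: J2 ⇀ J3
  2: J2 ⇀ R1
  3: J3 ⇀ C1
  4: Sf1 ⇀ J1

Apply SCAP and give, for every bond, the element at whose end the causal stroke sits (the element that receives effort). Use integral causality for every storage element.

bond 4 |Sf1  (Sf1: flow source, stroke at near end)
bond 0 |J1  (J1 needs exactly one e-in)
bond 3 |J3  (C1 outputs effort q/C1)
bond 1 |J2  (common-e at J3 fixed by 3)
bond 2 |R1  (J2: bond 1 brought effort, rest push out)

bond 0 stroke→J1
bond 1 stroke→J2
bond 2 stroke→R1
bond 3 stroke→J3
bond 4 stroke→Sf1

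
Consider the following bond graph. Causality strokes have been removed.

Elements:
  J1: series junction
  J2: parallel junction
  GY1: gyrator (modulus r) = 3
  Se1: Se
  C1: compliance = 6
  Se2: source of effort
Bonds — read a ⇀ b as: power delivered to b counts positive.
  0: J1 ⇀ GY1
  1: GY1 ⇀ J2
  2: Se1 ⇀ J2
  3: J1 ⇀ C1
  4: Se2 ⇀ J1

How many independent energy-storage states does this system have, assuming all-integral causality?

b2 →J2  (Se1 fixes effort; stroke away)
b4 →J1  (Se2 (Se) sets effort on bond)
b1 →GY1  (J2 effort already set via bond 2)
b0 →GY1  (GY1: gyrator matches bond 1)
b3 →J1  (common-f at J1 fixed by 0)

1  (C1 all integral)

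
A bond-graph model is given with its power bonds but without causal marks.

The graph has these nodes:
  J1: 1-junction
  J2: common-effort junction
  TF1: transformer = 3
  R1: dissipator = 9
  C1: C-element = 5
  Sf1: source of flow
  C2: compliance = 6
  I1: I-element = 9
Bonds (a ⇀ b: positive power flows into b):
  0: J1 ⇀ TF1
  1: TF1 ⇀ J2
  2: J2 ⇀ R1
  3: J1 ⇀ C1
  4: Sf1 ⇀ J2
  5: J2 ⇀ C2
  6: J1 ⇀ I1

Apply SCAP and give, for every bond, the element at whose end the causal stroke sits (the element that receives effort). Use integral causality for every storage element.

b4 stroke→Sf1  (Sf1 (Sf) sets flow on bond)
b3 stroke→J1  (C1 outputs effort q/C1)
b5 stroke→J2  (C2 integral (e out))
b1 stroke→TF1  (0-jn J2 has e-setter on 5)
b2 stroke→R1  (J2 effort already set via bond 5)
b0 stroke→J1  (TF TF1: opposite of bond 1)
b6 stroke→I1  (J1 needs exactly one f-in)

β0 |J1
β1 |TF1
β2 |R1
β3 |J1
β4 |Sf1
β5 |J2
β6 |I1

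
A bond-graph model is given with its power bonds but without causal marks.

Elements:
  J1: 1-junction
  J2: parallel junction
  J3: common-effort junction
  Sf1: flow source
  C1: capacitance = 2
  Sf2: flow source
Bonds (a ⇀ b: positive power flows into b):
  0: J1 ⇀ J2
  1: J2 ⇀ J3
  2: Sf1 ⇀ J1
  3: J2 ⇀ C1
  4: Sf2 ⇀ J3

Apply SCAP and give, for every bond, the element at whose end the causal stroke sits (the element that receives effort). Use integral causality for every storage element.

b2 stroke→Sf1  (Sf1: flow source, stroke at near end)
b4 stroke→Sf2  (source Sf2 imposes f)
b0 stroke→J1  (common-f at J1 fixed by 2)
b1 stroke→J3  (J3: last free bond brings effort in)
b3 stroke→J2  (J2 needs exactly one e-in)

β0 |J1
β1 |J3
β2 |Sf1
β3 |J2
β4 |Sf2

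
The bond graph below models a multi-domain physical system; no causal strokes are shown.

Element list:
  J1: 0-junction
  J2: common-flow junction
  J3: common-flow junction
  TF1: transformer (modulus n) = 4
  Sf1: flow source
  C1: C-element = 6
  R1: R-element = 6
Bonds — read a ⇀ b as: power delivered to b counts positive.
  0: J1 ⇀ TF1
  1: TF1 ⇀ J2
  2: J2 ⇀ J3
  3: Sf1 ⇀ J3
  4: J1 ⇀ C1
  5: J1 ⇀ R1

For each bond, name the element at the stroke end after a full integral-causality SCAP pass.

b3 |Sf1  (Sf1 (Sf) sets flow on bond)
b2 |J3  (J3 flow already set via bond 3)
b1 |J2  (1-jn J2 has f-setter on 2)
b0 |TF1  (TF1: transformer flips bond 1)
b4 |J1  (prefer integral on C1)
b5 |R1  (common-e at J1 fixed by 4)

#0 stroke→TF1
#1 stroke→J2
#2 stroke→J3
#3 stroke→Sf1
#4 stroke→J1
#5 stroke→R1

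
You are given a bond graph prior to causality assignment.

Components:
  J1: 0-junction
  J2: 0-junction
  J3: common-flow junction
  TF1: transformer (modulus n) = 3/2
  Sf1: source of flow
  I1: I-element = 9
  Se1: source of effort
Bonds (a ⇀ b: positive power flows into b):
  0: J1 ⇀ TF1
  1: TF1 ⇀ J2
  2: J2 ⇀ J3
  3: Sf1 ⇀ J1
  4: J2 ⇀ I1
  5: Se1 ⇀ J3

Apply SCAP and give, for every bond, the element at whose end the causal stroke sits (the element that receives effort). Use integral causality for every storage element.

#0 |J1
#1 |TF1
#2 |J2
#3 |Sf1
#4 |I1
#5 |J3

#3 →Sf1  (Sf1 (Sf) sets flow on bond)
#5 →J3  (source Se1 imposes e)
#0 →J1  (J1 needs exactly one e-in)
#2 →J2  (J3: last free bond brings flow in)
#1 →TF1  (TF1: transformer flips bond 0)
#4 →I1  (J2: bond 2 brought effort, rest push out)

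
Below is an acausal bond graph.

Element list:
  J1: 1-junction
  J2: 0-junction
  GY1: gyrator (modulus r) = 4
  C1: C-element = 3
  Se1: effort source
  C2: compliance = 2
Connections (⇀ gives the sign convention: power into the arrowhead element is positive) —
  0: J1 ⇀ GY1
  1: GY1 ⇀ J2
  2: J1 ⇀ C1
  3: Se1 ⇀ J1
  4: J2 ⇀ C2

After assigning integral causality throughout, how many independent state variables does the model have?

2  (C1, C2 all integral)

#3 →J1  (Se1 fixes effort; stroke away)
#2 →J1  (C1 outputs effort q/C1)
#0 →GY1  (J1: last free bond brings flow in)
#1 →GY1  (GY1: gyrator matches bond 0)
#4 →J2  (J2: last free bond brings effort in)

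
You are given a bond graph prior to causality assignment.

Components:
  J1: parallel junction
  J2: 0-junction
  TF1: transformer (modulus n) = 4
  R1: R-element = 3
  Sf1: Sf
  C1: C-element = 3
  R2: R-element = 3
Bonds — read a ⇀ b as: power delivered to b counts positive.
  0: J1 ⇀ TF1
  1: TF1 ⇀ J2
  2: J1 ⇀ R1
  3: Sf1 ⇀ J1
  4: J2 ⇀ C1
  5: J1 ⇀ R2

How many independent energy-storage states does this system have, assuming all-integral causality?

β3 stroke at Sf1  (Sf1 (Sf) sets flow on bond)
β4 stroke at J2  (C1 outputs effort q/C1)
β1 stroke at TF1  (common-e at J2 fixed by 4)
β0 stroke at J1  (through TF1, causality passes straight; one stroke at TF1)
β2 stroke at R1  (common-e at J1 fixed by 0)
β5 stroke at R2  (J1: bond 0 brought effort, rest push out)

1  (C1 all integral)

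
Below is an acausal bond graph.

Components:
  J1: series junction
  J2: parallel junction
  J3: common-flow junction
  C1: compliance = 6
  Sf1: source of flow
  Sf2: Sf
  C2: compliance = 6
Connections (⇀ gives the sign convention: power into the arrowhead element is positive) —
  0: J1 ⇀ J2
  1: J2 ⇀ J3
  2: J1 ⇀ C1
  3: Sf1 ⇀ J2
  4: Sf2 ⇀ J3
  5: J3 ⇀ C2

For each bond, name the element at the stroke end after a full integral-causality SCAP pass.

β0 |J2
β1 |J3
β2 |J1
β3 |Sf1
β4 |Sf2
β5 |J3

bond 3 |Sf1  (source Sf1 imposes f)
bond 4 |Sf2  (Sf2: flow source, stroke at near end)
bond 1 |J3  (J3 flow already set via bond 4)
bond 5 |J3  (J3: bond 4 brought flow, rest push out)
bond 0 |J2  (J2: last free bond brings effort in)
bond 2 |J1  (common-f at J1 fixed by 0)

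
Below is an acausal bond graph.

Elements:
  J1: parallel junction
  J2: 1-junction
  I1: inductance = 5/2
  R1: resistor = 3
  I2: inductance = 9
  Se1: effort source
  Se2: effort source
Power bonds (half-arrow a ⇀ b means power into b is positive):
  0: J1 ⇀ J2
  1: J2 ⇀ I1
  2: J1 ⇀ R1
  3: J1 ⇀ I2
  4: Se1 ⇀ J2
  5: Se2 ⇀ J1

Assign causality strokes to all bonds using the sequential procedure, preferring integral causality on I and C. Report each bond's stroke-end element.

bond 0 |J2
bond 1 |I1
bond 2 |R1
bond 3 |I2
bond 4 |J2
bond 5 |J1

b4 stroke at J2  (Se1 (Se) sets effort on bond)
b5 stroke at J1  (Se2 (Se) sets effort on bond)
b0 stroke at J2  (0-jn J1 has e-setter on 5)
b2 stroke at R1  (common-e at J1 fixed by 5)
b3 stroke at I2  (0-jn J1 has e-setter on 5)
b1 stroke at I1  (closing 1-jn rule on J2)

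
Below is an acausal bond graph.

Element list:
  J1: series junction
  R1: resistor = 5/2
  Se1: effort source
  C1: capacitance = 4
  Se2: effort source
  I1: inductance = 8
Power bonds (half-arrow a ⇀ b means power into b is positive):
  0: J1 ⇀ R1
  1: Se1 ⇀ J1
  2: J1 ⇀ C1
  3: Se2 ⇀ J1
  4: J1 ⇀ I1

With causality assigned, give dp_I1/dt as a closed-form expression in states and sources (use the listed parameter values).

#1 |J1  (Se1: effort source, stroke at far end)
#3 |J1  (Se2 fixes effort; stroke away)
#2 |J1  (C1 integral (e out))
#4 |I1  (I1: I, integral causality)
#0 |J1  (common-f at J1 fixed by 4)

dp_I1/dt = E_Se1 + E_Se2 - 5*p_I1/16 - q_C1/4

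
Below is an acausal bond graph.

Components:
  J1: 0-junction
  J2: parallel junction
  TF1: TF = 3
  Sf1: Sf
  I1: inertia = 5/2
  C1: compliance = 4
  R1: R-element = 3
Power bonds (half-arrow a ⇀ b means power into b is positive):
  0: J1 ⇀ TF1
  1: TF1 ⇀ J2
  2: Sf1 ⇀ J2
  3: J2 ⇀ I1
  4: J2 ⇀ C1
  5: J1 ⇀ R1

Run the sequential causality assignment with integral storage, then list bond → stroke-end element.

bond 2 |Sf1  (Sf1 (Sf) sets flow on bond)
bond 3 |I1  (I1 outputs flow p/I1)
bond 4 |J2  (C1 integral (e out))
bond 1 |TF1  (J2: bond 4 brought effort, rest push out)
bond 0 |J1  (through TF1, causality passes straight; one stroke at TF1)
bond 5 |R1  (J1: bond 0 brought effort, rest push out)

#0 stroke at J1
#1 stroke at TF1
#2 stroke at Sf1
#3 stroke at I1
#4 stroke at J2
#5 stroke at R1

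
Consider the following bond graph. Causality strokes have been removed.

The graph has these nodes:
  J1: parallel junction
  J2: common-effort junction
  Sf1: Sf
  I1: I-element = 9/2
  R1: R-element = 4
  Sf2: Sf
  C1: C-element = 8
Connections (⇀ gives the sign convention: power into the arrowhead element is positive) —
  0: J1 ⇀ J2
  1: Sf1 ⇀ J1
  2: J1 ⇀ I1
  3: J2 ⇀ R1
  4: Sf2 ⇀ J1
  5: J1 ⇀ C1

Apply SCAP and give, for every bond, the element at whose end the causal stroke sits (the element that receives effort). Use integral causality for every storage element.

β0 →J2
β1 →Sf1
β2 →I1
β3 →R1
β4 →Sf2
β5 →J1

b1 |Sf1  (Sf1: flow source, stroke at near end)
b4 |Sf2  (Sf2 fixes flow; stroke at Sf2)
b2 |I1  (prefer integral on I1)
b5 |J1  (C1: C, integral causality)
b0 |J2  (common-e at J1 fixed by 5)
b3 |R1  (J2 effort already set via bond 0)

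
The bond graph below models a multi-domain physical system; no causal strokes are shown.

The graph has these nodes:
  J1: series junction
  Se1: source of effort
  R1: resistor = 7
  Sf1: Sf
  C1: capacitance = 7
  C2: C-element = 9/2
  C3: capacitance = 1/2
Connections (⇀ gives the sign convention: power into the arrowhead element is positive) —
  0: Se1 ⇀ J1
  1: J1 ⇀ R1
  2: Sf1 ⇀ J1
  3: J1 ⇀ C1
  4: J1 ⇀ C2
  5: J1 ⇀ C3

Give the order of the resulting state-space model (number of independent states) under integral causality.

β0 |J1  (source Se1 imposes e)
β2 |Sf1  (Sf1 fixes flow; stroke at Sf1)
β1 |J1  (J1 flow already set via bond 2)
β3 |J1  (J1 flow already set via bond 2)
β4 |J1  (J1 flow already set via bond 2)
β5 |J1  (J1 flow already set via bond 2)

3  (C1, C2, C3 all integral)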